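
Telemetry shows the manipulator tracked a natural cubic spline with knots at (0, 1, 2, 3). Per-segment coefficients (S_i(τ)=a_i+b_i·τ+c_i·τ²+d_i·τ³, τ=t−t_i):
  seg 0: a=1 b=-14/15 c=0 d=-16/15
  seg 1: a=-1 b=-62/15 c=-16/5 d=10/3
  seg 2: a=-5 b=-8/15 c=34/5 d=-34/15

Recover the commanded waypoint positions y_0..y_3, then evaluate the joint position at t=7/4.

y_0=1 y_1=-1 y_2=-5 y_3=-1
S(7/4) = -719/160

y_0 = S_0(0) = a_0 = 1
y_1 = S_1(0) = a_1 = -1
y_2 = S_2(0) = a_2 = -5
y_3 = S_2(1) = -1
t_q=7/4 is in segment 1 (τ=3/4); S_1(τ)=-719/160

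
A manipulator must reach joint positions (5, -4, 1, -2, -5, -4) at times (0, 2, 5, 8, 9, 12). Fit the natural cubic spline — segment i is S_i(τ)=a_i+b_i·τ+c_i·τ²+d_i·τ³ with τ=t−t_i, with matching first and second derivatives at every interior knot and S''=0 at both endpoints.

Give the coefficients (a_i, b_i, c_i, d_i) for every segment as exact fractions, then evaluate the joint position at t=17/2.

  seg 0: a=5 b=-24883/4182 c=0 d=758/2091
  seg 1: a=-4 b=-6691/4182 c=1516/697 d=-13627/37638
  seg 2: a=1 b=206/123 c=-4531/4182 d=2407/37638
  seg 3: a=-2 b=-12961/4182 c=-354/697 d=2539/4182
  seg 4: a=-5 b=-4796/2091 c=1831/1394 d=-1831/12546
S(17/2) = -40155/11152

Δ: Δ0=-9/2, Δ1=5/3, Δ2=-1, Δ3=-3, Δ4=1/3
row 1: diag=10, rhs=37; c'=3/10, d'=37/10
row 2: denom=12−3·3/10=111/10; d'=(-16−3·37/10)/(111/10)=-271/111
row 3: denom=8−3·10/37=266/37; d'=(-12−3·-271/111)/(266/37)=-173/266
row 4: denom=8−1·37/266=2091/266; d'=(20−1·-173/266)/(2091/266)=1831/697
back: M4=1831/697
back: M3=-173/266−37/266·1831/697=-708/697
back: M2=-271/111−10/37·-708/697=-4531/2091
back: M1=37/10−3/10·-4531/2091=3032/697
M: M0=0, M1=3032/697, M2=-4531/2091, M3=-708/697, M4=1831/697, M5=0
seg 0: a=5, c=M0/2=0, d=(M1−M0)/(6·2)=758/2091, b=Δ0−h0·(2M0+M1)/6=-24883/4182
seg 1: a=-4, c=M1/2=1516/697, d=(M2−M1)/(6·3)=-13627/37638, b=Δ1−h1·(2M1+M2)/6=-6691/4182
seg 2: a=1, c=M2/2=-4531/4182, d=(M3−M2)/(6·3)=2407/37638, b=Δ2−h2·(2M2+M3)/6=206/123
seg 3: a=-2, c=M3/2=-354/697, d=(M4−M3)/(6·1)=2539/4182, b=Δ3−h3·(2M3+M4)/6=-12961/4182
seg 4: a=-5, c=M4/2=1831/1394, d=(M5−M4)/(6·3)=-1831/12546, b=Δ4−h4·(2M4+M5)/6=-4796/2091
t_q=17/2 → seg 3, τ=1/2; S=-2+-12961/4182·τ+-354/697·τ²+2539/4182·τ³=-40155/11152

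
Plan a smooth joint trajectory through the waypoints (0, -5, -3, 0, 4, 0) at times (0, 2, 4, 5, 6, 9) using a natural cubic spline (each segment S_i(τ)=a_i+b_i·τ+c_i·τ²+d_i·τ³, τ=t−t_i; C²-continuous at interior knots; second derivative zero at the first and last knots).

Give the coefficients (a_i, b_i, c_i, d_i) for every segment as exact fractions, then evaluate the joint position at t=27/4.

  seg 0: a=0 b=-3226/975 c=0 d=1577/7800
  seg 1: a=-5 b=-1721/1950 c=1577/1300 d=-53/390
  seg 2: a=-3 b=4561/1950 c=517/1300 d=79/300
  seg 3: a=0 b=3061/780 c=386/325 d=-4337/3900
  seg 4: a=4 b=5779/1950 c=-2793/1300 d=931/3900
S(27/4) = 425559/83200

Δ: Δ0=-5/2, Δ1=1, Δ2=3, Δ3=4, Δ4=-4/3
row 1: diag=8, rhs=21; c'=1/4, d'=21/8
row 2: denom=6−2·1/4=11/2; d'=(12−2·21/8)/(11/2)=27/22
row 3: denom=4−1·2/11=42/11; d'=(6−1·27/22)/(42/11)=5/4
row 4: denom=8−1·11/42=325/42; d'=(-32−1·5/4)/(325/42)=-2793/650
back: M4=-2793/650
back: M3=5/4−11/42·-2793/650=772/325
back: M2=27/22−2/11·772/325=517/650
back: M1=21/8−1/4·517/650=1577/650
M: M0=0, M1=1577/650, M2=517/650, M3=772/325, M4=-2793/650, M5=0
seg 0: a=0, c=M0/2=0, d=(M1−M0)/(6·2)=1577/7800, b=Δ0−h0·(2M0+M1)/6=-3226/975
seg 1: a=-5, c=M1/2=1577/1300, d=(M2−M1)/(6·2)=-53/390, b=Δ1−h1·(2M1+M2)/6=-1721/1950
seg 2: a=-3, c=M2/2=517/1300, d=(M3−M2)/(6·1)=79/300, b=Δ2−h2·(2M2+M3)/6=4561/1950
seg 3: a=0, c=M3/2=386/325, d=(M4−M3)/(6·1)=-4337/3900, b=Δ3−h3·(2M3+M4)/6=3061/780
seg 4: a=4, c=M4/2=-2793/1300, d=(M5−M4)/(6·3)=931/3900, b=Δ4−h4·(2M4+M5)/6=5779/1950
t_q=27/4 → seg 4, τ=3/4; S=4+5779/1950·τ+-2793/1300·τ²+931/3900·τ³=425559/83200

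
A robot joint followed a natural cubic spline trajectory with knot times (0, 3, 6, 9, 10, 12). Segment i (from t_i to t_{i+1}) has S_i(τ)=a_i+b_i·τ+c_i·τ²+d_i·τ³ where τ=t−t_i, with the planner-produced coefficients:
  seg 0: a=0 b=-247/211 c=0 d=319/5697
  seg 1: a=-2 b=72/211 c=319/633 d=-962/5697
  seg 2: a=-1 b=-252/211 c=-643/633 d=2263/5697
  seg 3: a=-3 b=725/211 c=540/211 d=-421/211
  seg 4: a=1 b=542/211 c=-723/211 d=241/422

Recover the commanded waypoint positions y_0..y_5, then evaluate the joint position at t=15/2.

y_0=0 y_1=-2 y_2=-1 y_3=-3 y_4=1 y_5=-3
S(15/2) = -6307/1688

y_0 = S_0(0) = a_0 = 0
y_1 = S_1(0) = a_1 = -2
y_2 = S_2(0) = a_2 = -1
y_3 = S_3(0) = a_3 = -3
y_4 = S_4(0) = a_4 = 1
y_5 = S_4(2) = -3
t_q=15/2 is in segment 2 (τ=3/2); S_2(τ)=-6307/1688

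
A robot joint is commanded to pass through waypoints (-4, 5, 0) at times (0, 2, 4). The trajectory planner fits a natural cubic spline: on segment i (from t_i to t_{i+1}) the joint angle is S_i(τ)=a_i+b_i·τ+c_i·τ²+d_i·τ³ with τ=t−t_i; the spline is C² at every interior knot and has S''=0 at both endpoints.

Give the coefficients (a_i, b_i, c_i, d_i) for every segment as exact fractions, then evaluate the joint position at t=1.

Δ: Δ0=9/2, Δ1=-5/2
row 1: diag=8, rhs=-42; c'=1/4, d'=-21/4
back: M1=-21/4
M: M0=0, M1=-21/4, M2=0
seg 0: a=-4, c=M0/2=0, d=(M1−M0)/(6·2)=-7/16, b=Δ0−h0·(2M0+M1)/6=25/4
seg 1: a=5, c=M1/2=-21/8, d=(M2−M1)/(6·2)=7/16, b=Δ1−h1·(2M1+M2)/6=1
t_q=1 → seg 0, τ=1; S=-4+25/4·τ+0·τ²+-7/16·τ³=29/16

  seg 0: a=-4 b=25/4 c=0 d=-7/16
  seg 1: a=5 b=1 c=-21/8 d=7/16
S(1) = 29/16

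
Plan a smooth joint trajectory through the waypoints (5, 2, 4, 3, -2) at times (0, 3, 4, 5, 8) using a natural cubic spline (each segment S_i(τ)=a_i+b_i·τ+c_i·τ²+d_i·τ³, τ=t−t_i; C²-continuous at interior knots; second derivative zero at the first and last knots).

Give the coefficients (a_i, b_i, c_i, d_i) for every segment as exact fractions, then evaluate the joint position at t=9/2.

Δ: Δ0=-1, Δ1=2, Δ2=-1, Δ3=-5/3
row 1: diag=8, rhs=18; c'=1/8, d'=9/4
row 2: denom=4−1·1/8=31/8; d'=(-18−1·9/4)/(31/8)=-162/31
row 3: denom=8−1·8/31=240/31; d'=(-4−1·-162/31)/(240/31)=19/120
back: M3=19/120
back: M2=-162/31−8/31·19/120=-79/15
back: M1=9/4−1/8·-79/15=349/120
M: M0=0, M1=349/120, M2=-79/15, M3=19/120, M4=0
seg 0: a=5, c=M0/2=0, d=(M1−M0)/(6·3)=349/2160, b=Δ0−h0·(2M0+M1)/6=-589/240
seg 1: a=2, c=M1/2=349/240, d=(M2−M1)/(6·1)=-109/80, b=Δ1−h1·(2M1+M2)/6=229/120
seg 2: a=4, c=M2/2=-79/30, d=(M3−M2)/(6·1)=217/240, b=Δ2−h2·(2M2+M3)/6=35/48
seg 3: a=3, c=M3/2=19/240, d=(M4−M3)/(6·3)=-19/2160, b=Δ3−h3·(2M3+M4)/6=-73/40
t_q=9/2 → seg 2, τ=1/2; S=4+35/48·τ+-79/30·τ²+217/240·τ³=7333/1920

  seg 0: a=5 b=-589/240 c=0 d=349/2160
  seg 1: a=2 b=229/120 c=349/240 d=-109/80
  seg 2: a=4 b=35/48 c=-79/30 d=217/240
  seg 3: a=3 b=-73/40 c=19/240 d=-19/2160
S(9/2) = 7333/1920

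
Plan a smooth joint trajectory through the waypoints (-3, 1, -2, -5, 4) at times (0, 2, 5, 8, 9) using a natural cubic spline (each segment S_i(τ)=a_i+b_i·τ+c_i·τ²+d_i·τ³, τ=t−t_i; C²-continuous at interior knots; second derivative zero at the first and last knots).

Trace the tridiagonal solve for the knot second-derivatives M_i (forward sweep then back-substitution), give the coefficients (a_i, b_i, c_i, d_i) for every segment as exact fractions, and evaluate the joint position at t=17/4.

  seg 0: a=-3 b=17/7 c=0 d=-3/28
  seg 1: a=1 b=8/7 c=-9/14 d=-1/42
  seg 2: a=-2 b=-47/14 c=-6/7 d=23/42
  seg 3: a=-5 b=44/7 c=57/14 d=-19/14
S(17/4) = 41/896

Δ: Δ0=2, Δ1=-1, Δ2=-1, Δ3=9
row 1: diag=10, rhs=-18; c'=3/10, d'=-9/5
row 2: denom=12−3·3/10=111/10; d'=(0−3·-9/5)/(111/10)=18/37
row 3: denom=8−3·10/37=266/37; d'=(60−3·18/37)/(266/37)=57/7
back: M3=57/7
back: M2=18/37−10/37·57/7=-12/7
back: M1=-9/5−3/10·-12/7=-9/7
M: M0=0, M1=-9/7, M2=-12/7, M3=57/7, M4=0
seg 0: a=-3, c=M0/2=0, d=(M1−M0)/(6·2)=-3/28, b=Δ0−h0·(2M0+M1)/6=17/7
seg 1: a=1, c=M1/2=-9/14, d=(M2−M1)/(6·3)=-1/42, b=Δ1−h1·(2M1+M2)/6=8/7
seg 2: a=-2, c=M2/2=-6/7, d=(M3−M2)/(6·3)=23/42, b=Δ2−h2·(2M2+M3)/6=-47/14
seg 3: a=-5, c=M3/2=57/14, d=(M4−M3)/(6·1)=-19/14, b=Δ3−h3·(2M3+M4)/6=44/7
t_q=17/4 → seg 1, τ=9/4; S=1+8/7·τ+-9/14·τ²+-1/42·τ³=41/896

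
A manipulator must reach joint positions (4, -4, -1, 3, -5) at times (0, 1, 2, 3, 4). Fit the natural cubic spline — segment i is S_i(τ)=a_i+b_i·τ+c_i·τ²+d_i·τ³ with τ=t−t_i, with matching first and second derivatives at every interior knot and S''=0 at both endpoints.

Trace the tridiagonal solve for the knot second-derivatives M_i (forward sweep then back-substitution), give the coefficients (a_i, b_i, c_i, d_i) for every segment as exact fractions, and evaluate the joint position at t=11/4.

  seg 0: a=4 b=-597/56 c=0 d=149/56
  seg 1: a=-4 b=-75/28 c=447/56 d=-129/56
  seg 2: a=-1 b=51/8 c=15/14 d=-193/56
  seg 3: a=3 b=-51/28 c=-519/56 d=173/56
S(11/4) = 10501/3584

Δ: Δ0=-8, Δ1=3, Δ2=4, Δ3=-8
row 1: diag=4, rhs=66; c'=1/4, d'=33/2
row 2: denom=4−1·1/4=15/4; d'=(6−1·33/2)/(15/4)=-14/5
row 3: denom=4−1·4/15=56/15; d'=(-72−1·-14/5)/(56/15)=-519/28
back: M3=-519/28
back: M2=-14/5−4/15·-519/28=15/7
back: M1=33/2−1/4·15/7=447/28
M: M0=0, M1=447/28, M2=15/7, M3=-519/28, M4=0
seg 0: a=4, c=M0/2=0, d=(M1−M0)/(6·1)=149/56, b=Δ0−h0·(2M0+M1)/6=-597/56
seg 1: a=-4, c=M1/2=447/56, d=(M2−M1)/(6·1)=-129/56, b=Δ1−h1·(2M1+M2)/6=-75/28
seg 2: a=-1, c=M2/2=15/14, d=(M3−M2)/(6·1)=-193/56, b=Δ2−h2·(2M2+M3)/6=51/8
seg 3: a=3, c=M3/2=-519/56, d=(M4−M3)/(6·1)=173/56, b=Δ3−h3·(2M3+M4)/6=-51/28
t_q=11/4 → seg 2, τ=3/4; S=-1+51/8·τ+15/14·τ²+-193/56·τ³=10501/3584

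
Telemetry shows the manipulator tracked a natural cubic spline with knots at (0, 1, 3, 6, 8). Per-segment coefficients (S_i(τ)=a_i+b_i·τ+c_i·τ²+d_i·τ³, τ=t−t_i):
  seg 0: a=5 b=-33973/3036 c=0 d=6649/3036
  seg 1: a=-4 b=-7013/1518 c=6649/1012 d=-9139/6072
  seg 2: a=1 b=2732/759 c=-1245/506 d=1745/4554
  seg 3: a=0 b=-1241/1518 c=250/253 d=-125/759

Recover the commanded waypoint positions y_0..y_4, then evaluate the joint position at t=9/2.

y_0 = S_0(0) = a_0 = 5
y_1 = S_1(0) = a_1 = -4
y_2 = S_2(0) = a_2 = 1
y_3 = S_3(0) = a_3 = 0
y_4 = S_3(2) = 1
t_q=9/2 is in segment 2 (τ=3/2); S_2(τ)=8729/4048

y_0=5 y_1=-4 y_2=1 y_3=0 y_4=1
S(9/2) = 8729/4048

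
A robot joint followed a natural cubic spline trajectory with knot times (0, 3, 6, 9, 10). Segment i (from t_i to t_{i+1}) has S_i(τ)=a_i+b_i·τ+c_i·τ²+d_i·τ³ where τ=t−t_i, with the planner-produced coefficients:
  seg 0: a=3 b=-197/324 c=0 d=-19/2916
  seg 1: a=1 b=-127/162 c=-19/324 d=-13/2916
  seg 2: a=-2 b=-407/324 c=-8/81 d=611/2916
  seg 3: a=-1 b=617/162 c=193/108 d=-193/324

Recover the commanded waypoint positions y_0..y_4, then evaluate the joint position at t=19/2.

y_0=3 y_1=1 y_2=-2 y_3=-1 y_4=4
S(19/2) = 1103/864

y_0 = S_0(0) = a_0 = 3
y_1 = S_1(0) = a_1 = 1
y_2 = S_2(0) = a_2 = -2
y_3 = S_3(0) = a_3 = -1
y_4 = S_3(1) = 4
t_q=19/2 is in segment 3 (τ=1/2); S_3(τ)=1103/864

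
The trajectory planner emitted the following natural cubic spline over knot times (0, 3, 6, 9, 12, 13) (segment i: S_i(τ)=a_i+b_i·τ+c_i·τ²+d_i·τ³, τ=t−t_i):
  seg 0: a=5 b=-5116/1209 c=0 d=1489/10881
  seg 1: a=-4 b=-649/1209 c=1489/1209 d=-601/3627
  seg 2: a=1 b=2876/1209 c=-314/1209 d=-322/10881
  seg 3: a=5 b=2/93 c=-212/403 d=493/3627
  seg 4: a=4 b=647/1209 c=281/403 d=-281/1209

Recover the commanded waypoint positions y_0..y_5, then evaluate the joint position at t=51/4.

y_0=5 y_1=-4 y_2=1 y_3=5 y_4=4 y_5=5
S(51/4) = 121107/25792

y_0 = S_0(0) = a_0 = 5
y_1 = S_1(0) = a_1 = -4
y_2 = S_2(0) = a_2 = 1
y_3 = S_3(0) = a_3 = 5
y_4 = S_4(0) = a_4 = 4
y_5 = S_4(1) = 5
t_q=51/4 is in segment 4 (τ=3/4); S_4(τ)=121107/25792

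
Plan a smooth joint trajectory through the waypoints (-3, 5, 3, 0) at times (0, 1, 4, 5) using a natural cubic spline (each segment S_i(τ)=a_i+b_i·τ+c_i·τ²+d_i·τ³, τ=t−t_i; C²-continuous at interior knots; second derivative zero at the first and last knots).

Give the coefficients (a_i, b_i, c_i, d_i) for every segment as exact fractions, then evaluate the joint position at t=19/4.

  seg 0: a=-3 b=137/15 c=0 d=-17/15
  seg 1: a=5 b=86/15 c=-17/5 d=19/45
  seg 2: a=3 b=-49/15 c=2/5 d=-2/15
S(19/4) = 23/32

Δ: Δ0=8, Δ1=-2/3, Δ2=-3
row 1: diag=8, rhs=-52; c'=3/8, d'=-13/2
row 2: denom=8−3·3/8=55/8; d'=(-14−3·-13/2)/(55/8)=4/5
back: M2=4/5
back: M1=-13/2−3/8·4/5=-34/5
M: M0=0, M1=-34/5, M2=4/5, M3=0
seg 0: a=-3, c=M0/2=0, d=(M1−M0)/(6·1)=-17/15, b=Δ0−h0·(2M0+M1)/6=137/15
seg 1: a=5, c=M1/2=-17/5, d=(M2−M1)/(6·3)=19/45, b=Δ1−h1·(2M1+M2)/6=86/15
seg 2: a=3, c=M2/2=2/5, d=(M3−M2)/(6·1)=-2/15, b=Δ2−h2·(2M2+M3)/6=-49/15
t_q=19/4 → seg 2, τ=3/4; S=3+-49/15·τ+2/5·τ²+-2/15·τ³=23/32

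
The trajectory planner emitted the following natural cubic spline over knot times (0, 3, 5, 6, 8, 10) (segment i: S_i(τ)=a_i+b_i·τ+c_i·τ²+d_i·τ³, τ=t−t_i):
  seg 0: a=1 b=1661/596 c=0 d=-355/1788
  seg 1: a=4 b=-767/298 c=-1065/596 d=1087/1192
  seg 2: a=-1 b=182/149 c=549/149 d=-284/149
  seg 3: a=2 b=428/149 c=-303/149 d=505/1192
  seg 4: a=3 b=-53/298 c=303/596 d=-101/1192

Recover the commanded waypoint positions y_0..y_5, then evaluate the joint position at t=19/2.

y_0 = S_0(0) = a_0 = 1
y_1 = S_1(0) = a_1 = 4
y_2 = S_2(0) = a_2 = -1
y_3 = S_3(0) = a_3 = 2
y_4 = S_4(0) = a_4 = 3
y_5 = S_4(2) = 4
t_q=19/2 is in segment 4 (τ=3/2); S_4(τ)=34245/9536

y_0=1 y_1=4 y_2=-1 y_3=2 y_4=3 y_5=4
S(19/2) = 34245/9536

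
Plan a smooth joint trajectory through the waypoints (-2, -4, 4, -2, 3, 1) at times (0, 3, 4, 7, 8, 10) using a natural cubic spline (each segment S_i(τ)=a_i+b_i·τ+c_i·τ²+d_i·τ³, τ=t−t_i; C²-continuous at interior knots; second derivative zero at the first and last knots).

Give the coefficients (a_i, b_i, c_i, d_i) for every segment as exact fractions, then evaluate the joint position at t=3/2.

Δ: Δ0=-2/3, Δ1=8, Δ2=-2, Δ3=5, Δ4=-1
row 1: diag=8, rhs=52; c'=1/8, d'=13/2
row 2: denom=8−1·1/8=63/8; d'=(-60−1·13/2)/(63/8)=-76/9
row 3: denom=8−3·8/21=48/7; d'=(42−3·-76/9)/(48/7)=707/72
row 4: denom=6−1·7/48=281/48; d'=(-36−1·707/72)/(281/48)=-6598/843
back: M4=-6598/843
back: M3=707/72−7/48·-6598/843=3080/281
back: M2=-76/9−8/21·3080/281=-31916/2529
back: M1=13/2−1/8·-31916/2529=20428/2529
M: M0=0, M1=20428/2529, M2=-31916/2529, M3=3080/281, M4=-6598/843, M5=0
seg 0: a=-2, c=M0/2=0, d=(M1−M0)/(6·3)=10214/22761, b=Δ0−h0·(2M0+M1)/6=-11900/2529
seg 1: a=-4, c=M1/2=10214/2529, d=(M2−M1)/(6·1)=-2908/843, b=Δ1−h1·(2M1+M2)/6=18742/2529
seg 2: a=4, c=M2/2=-15958/2529, d=(M3−M2)/(6·3)=29818/22761, b=Δ2−h2·(2M2+M3)/6=12998/2529
seg 3: a=-2, c=M3/2=1540/281, d=(M4−M3)/(6·1)=-7919/2529, b=Δ3−h3·(2M3+M4)/6=6704/2529
seg 4: a=3, c=M4/2=-3299/843, d=(M5−M4)/(6·2)=3299/5058, b=Δ4−h4·(2M4+M5)/6=10667/2529
t_q=3/2 → seg 0, τ=3/2; S=-2+-11900/2529·τ+0·τ²+10214/22761·τ³=-8479/1124

  seg 0: a=-2 b=-11900/2529 c=0 d=10214/22761
  seg 1: a=-4 b=18742/2529 c=10214/2529 d=-2908/843
  seg 2: a=4 b=12998/2529 c=-15958/2529 d=29818/22761
  seg 3: a=-2 b=6704/2529 c=1540/281 d=-7919/2529
  seg 4: a=3 b=10667/2529 c=-3299/843 d=3299/5058
S(3/2) = -8479/1124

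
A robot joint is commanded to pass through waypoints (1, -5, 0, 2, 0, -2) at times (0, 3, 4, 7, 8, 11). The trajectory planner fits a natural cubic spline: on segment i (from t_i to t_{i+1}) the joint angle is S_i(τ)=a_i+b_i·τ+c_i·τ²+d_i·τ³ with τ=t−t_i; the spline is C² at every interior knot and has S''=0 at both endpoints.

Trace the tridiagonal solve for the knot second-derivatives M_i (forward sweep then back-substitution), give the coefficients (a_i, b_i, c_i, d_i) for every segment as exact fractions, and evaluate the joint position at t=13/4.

  seg 0: a=1 b=-5491/1131 c=0 d=3229/10179
  seg 1: a=-5 b=4196/1131 c=3229/1131 d=-590/377
  seg 2: a=0 b=5344/1131 c=-2081/1131 d=19/117
  seg 3: a=2 b=-2183/1131 c=-428/1131 d=349/1131
  seg 4: a=0 b=-664/377 c=619/1131 d=-619/10179
S(13/4) = -47273/12064

Δ: Δ0=-2, Δ1=5, Δ2=2/3, Δ3=-2, Δ4=-2/3
row 1: diag=8, rhs=42; c'=1/8, d'=21/4
row 2: denom=8−1·1/8=63/8; d'=(-26−1·21/4)/(63/8)=-250/63
row 3: denom=8−3·8/21=48/7; d'=(-16−3·-250/63)/(48/7)=-43/72
row 4: denom=8−1·7/48=377/48; d'=(8−1·-43/72)/(377/48)=1238/1131
back: M4=1238/1131
back: M3=-43/72−7/48·1238/1131=-856/1131
back: M2=-250/63−8/21·-856/1131=-4162/1131
back: M1=21/4−1/8·-4162/1131=6458/1131
M: M0=0, M1=6458/1131, M2=-4162/1131, M3=-856/1131, M4=1238/1131, M5=0
seg 0: a=1, c=M0/2=0, d=(M1−M0)/(6·3)=3229/10179, b=Δ0−h0·(2M0+M1)/6=-5491/1131
seg 1: a=-5, c=M1/2=3229/1131, d=(M2−M1)/(6·1)=-590/377, b=Δ1−h1·(2M1+M2)/6=4196/1131
seg 2: a=0, c=M2/2=-2081/1131, d=(M3−M2)/(6·3)=19/117, b=Δ2−h2·(2M2+M3)/6=5344/1131
seg 3: a=2, c=M3/2=-428/1131, d=(M4−M3)/(6·1)=349/1131, b=Δ3−h3·(2M3+M4)/6=-2183/1131
seg 4: a=0, c=M4/2=619/1131, d=(M5−M4)/(6·3)=-619/10179, b=Δ4−h4·(2M4+M5)/6=-664/377
t_q=13/4 → seg 1, τ=1/4; S=-5+4196/1131·τ+3229/1131·τ²+-590/377·τ³=-47273/12064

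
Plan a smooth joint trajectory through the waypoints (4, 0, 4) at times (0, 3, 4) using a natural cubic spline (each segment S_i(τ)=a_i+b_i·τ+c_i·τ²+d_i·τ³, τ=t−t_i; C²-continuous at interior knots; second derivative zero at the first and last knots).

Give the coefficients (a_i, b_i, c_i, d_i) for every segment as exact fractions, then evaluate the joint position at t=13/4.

Δ: Δ0=-4/3, Δ1=4
row 1: diag=8, rhs=32; c'=1/8, d'=4
back: M1=4
M: M0=0, M1=4, M2=0
seg 0: a=4, c=M0/2=0, d=(M1−M0)/(6·3)=2/9, b=Δ0−h0·(2M0+M1)/6=-10/3
seg 1: a=0, c=M1/2=2, d=(M2−M1)/(6·1)=-2/3, b=Δ1−h1·(2M1+M2)/6=8/3
t_q=13/4 → seg 1, τ=1/4; S=0+8/3·τ+2·τ²+-2/3·τ³=25/32

  seg 0: a=4 b=-10/3 c=0 d=2/9
  seg 1: a=0 b=8/3 c=2 d=-2/3
S(13/4) = 25/32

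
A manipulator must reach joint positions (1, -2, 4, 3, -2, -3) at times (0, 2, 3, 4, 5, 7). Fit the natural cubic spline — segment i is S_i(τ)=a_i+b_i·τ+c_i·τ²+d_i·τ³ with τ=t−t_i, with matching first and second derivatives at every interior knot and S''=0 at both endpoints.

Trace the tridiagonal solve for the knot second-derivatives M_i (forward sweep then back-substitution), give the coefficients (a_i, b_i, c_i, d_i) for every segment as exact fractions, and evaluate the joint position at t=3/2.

  seg 0: a=1 b=-4589/986 c=0 d=1555/1972
  seg 1: a=-2 b=4741/986 c=4665/986 d=-1745/493
  seg 2: a=4 b=3601/986 c=-5805/986 d=21/17
  seg 3: a=3 b=-4355/986 c=-2151/986 d=788/493
  seg 4: a=-2 b=-3929/986 c=2577/986 d=-859/1972
S(3/2) = -52375/15776

Δ: Δ0=-3/2, Δ1=6, Δ2=-1, Δ3=-5, Δ4=-1/2
row 1: diag=6, rhs=45; c'=1/6, d'=15/2
row 2: denom=4−1·1/6=23/6; d'=(-42−1·15/2)/(23/6)=-297/23
row 3: denom=4−1·6/23=86/23; d'=(-24−1·-297/23)/(86/23)=-255/86
row 4: denom=6−1·23/86=493/86; d'=(27−1·-255/86)/(493/86)=2577/493
back: M4=2577/493
back: M3=-255/86−23/86·2577/493=-2151/493
back: M2=-297/23−6/23·-2151/493=-5805/493
back: M1=15/2−1/6·-5805/493=4665/493
M: M0=0, M1=4665/493, M2=-5805/493, M3=-2151/493, M4=2577/493, M5=0
seg 0: a=1, c=M0/2=0, d=(M1−M0)/(6·2)=1555/1972, b=Δ0−h0·(2M0+M1)/6=-4589/986
seg 1: a=-2, c=M1/2=4665/986, d=(M2−M1)/(6·1)=-1745/493, b=Δ1−h1·(2M1+M2)/6=4741/986
seg 2: a=4, c=M2/2=-5805/986, d=(M3−M2)/(6·1)=21/17, b=Δ2−h2·(2M2+M3)/6=3601/986
seg 3: a=3, c=M3/2=-2151/986, d=(M4−M3)/(6·1)=788/493, b=Δ3−h3·(2M3+M4)/6=-4355/986
seg 4: a=-2, c=M4/2=2577/986, d=(M5−M4)/(6·2)=-859/1972, b=Δ4−h4·(2M4+M5)/6=-3929/986
t_q=3/2 → seg 0, τ=3/2; S=1+-4589/986·τ+0·τ²+1555/1972·τ³=-52375/15776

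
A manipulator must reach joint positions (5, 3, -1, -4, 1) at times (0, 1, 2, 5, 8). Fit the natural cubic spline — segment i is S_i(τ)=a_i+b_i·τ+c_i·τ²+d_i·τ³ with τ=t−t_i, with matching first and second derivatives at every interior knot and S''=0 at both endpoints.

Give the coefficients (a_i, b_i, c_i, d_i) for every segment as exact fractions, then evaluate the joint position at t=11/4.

Δ: Δ0=-2, Δ1=-4, Δ2=-1, Δ3=5/3
row 1: diag=4, rhs=-12; c'=1/4, d'=-3
row 2: denom=8−1·1/4=31/4; d'=(18−1·-3)/(31/4)=84/31
row 3: denom=12−3·12/31=336/31; d'=(16−3·84/31)/(336/31)=61/84
back: M3=61/84
back: M2=84/31−12/31·61/84=17/7
back: M1=-3−1/4·17/7=-101/28
M: M0=0, M1=-101/28, M2=17/7, M3=61/84, M4=0
seg 0: a=5, c=M0/2=0, d=(M1−M0)/(6·1)=-101/168, b=Δ0−h0·(2M0+M1)/6=-235/168
seg 1: a=3, c=M1/2=-101/56, d=(M2−M1)/(6·1)=169/168, b=Δ1−h1·(2M1+M2)/6=-269/84
seg 2: a=-1, c=M2/2=17/14, d=(M3−M2)/(6·3)=-143/1512, b=Δ2−h2·(2M2+M3)/6=-91/24
seg 3: a=-4, c=M3/2=61/168, d=(M4−M3)/(6·3)=-61/1512, b=Δ3−h3·(2M3+M4)/6=79/84
t_q=11/4 → seg 2, τ=3/4; S=-1+-91/24·τ+17/14·τ²+-143/1512·τ³=-11471/3584

  seg 0: a=5 b=-235/168 c=0 d=-101/168
  seg 1: a=3 b=-269/84 c=-101/56 d=169/168
  seg 2: a=-1 b=-91/24 c=17/14 d=-143/1512
  seg 3: a=-4 b=79/84 c=61/168 d=-61/1512
S(11/4) = -11471/3584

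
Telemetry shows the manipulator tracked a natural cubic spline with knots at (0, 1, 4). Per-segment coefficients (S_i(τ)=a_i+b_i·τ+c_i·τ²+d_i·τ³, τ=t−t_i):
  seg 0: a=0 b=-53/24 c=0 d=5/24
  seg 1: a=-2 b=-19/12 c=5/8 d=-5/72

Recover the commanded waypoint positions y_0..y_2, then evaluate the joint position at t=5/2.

y_0 = S_0(0) = a_0 = 0
y_1 = S_1(0) = a_1 = -2
y_2 = S_1(3) = -3
t_q=5/2 is in segment 1 (τ=3/2); S_1(τ)=-205/64

y_0=0 y_1=-2 y_2=-3
S(5/2) = -205/64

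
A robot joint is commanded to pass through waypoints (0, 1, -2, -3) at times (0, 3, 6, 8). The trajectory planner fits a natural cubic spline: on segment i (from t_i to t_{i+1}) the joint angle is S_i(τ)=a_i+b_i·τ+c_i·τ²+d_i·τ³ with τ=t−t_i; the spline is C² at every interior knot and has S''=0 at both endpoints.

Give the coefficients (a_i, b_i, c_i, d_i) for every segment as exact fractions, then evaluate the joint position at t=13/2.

  seg 0: a=0 b=163/222 c=0 d=-89/1998
  seg 1: a=1 b=-52/111 c=-89/222 d=149/1998
  seg 2: a=-2 b=-191/222 c=10/37 d=-5/111
S(13/2) = -701/296

Δ: Δ0=1/3, Δ1=-1, Δ2=-1/2
row 1: diag=12, rhs=-8; c'=1/4, d'=-2/3
row 2: denom=10−3·1/4=37/4; d'=(3−3·-2/3)/(37/4)=20/37
back: M2=20/37
back: M1=-2/3−1/4·20/37=-89/111
M: M0=0, M1=-89/111, M2=20/37, M3=0
seg 0: a=0, c=M0/2=0, d=(M1−M0)/(6·3)=-89/1998, b=Δ0−h0·(2M0+M1)/6=163/222
seg 1: a=1, c=M1/2=-89/222, d=(M2−M1)/(6·3)=149/1998, b=Δ1−h1·(2M1+M2)/6=-52/111
seg 2: a=-2, c=M2/2=10/37, d=(M3−M2)/(6·2)=-5/111, b=Δ2−h2·(2M2+M3)/6=-191/222
t_q=13/2 → seg 2, τ=1/2; S=-2+-191/222·τ+10/37·τ²+-5/111·τ³=-701/296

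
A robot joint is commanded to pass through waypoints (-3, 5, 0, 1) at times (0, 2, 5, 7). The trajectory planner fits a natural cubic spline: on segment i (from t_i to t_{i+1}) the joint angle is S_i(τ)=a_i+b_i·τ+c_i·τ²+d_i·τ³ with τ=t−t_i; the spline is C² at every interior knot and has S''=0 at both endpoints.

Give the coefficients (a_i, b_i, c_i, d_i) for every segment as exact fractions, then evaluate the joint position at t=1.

Δ: Δ0=4, Δ1=-5/3, Δ2=1/2
row 1: diag=10, rhs=-34; c'=3/10, d'=-17/5
row 2: denom=10−3·3/10=91/10; d'=(13−3·-17/5)/(91/10)=232/91
back: M2=232/91
back: M1=-17/5−3/10·232/91=-379/91
M: M0=0, M1=-379/91, M2=232/91, M3=0
seg 0: a=-3, c=M0/2=0, d=(M1−M0)/(6·2)=-379/1092, b=Δ0−h0·(2M0+M1)/6=1471/273
seg 1: a=5, c=M1/2=-379/182, d=(M2−M1)/(6·3)=47/126, b=Δ1−h1·(2M1+M2)/6=334/273
seg 2: a=0, c=M2/2=116/91, d=(M3−M2)/(6·2)=-58/273, b=Δ2−h2·(2M2+M3)/6=-655/546
t_q=1 → seg 0, τ=1; S=-3+1471/273·τ+0·τ²+-379/1092·τ³=743/364

  seg 0: a=-3 b=1471/273 c=0 d=-379/1092
  seg 1: a=5 b=334/273 c=-379/182 d=47/126
  seg 2: a=0 b=-655/546 c=116/91 d=-58/273
S(1) = 743/364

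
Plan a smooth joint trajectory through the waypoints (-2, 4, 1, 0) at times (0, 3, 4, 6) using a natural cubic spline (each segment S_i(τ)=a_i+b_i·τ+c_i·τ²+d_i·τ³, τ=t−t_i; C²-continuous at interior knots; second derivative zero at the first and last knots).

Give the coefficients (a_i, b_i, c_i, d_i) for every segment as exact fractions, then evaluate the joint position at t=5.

Δ: Δ0=2, Δ1=-3, Δ2=-1/2
row 1: diag=8, rhs=-30; c'=1/8, d'=-15/4
row 2: denom=6−1·1/8=47/8; d'=(15−1·-15/4)/(47/8)=150/47
back: M2=150/47
back: M1=-15/4−1/8·150/47=-195/47
M: M0=0, M1=-195/47, M2=150/47, M3=0
seg 0: a=-2, c=M0/2=0, d=(M1−M0)/(6·3)=-65/282, b=Δ0−h0·(2M0+M1)/6=383/94
seg 1: a=4, c=M1/2=-195/94, d=(M2−M1)/(6·1)=115/94, b=Δ1−h1·(2M1+M2)/6=-101/47
seg 2: a=1, c=M2/2=75/47, d=(M3−M2)/(6·2)=-25/94, b=Δ2−h2·(2M2+M3)/6=-247/94
t_q=5 → seg 2, τ=1; S=1+-247/94·τ+75/47·τ²+-25/94·τ³=-14/47

  seg 0: a=-2 b=383/94 c=0 d=-65/282
  seg 1: a=4 b=-101/47 c=-195/94 d=115/94
  seg 2: a=1 b=-247/94 c=75/47 d=-25/94
S(5) = -14/47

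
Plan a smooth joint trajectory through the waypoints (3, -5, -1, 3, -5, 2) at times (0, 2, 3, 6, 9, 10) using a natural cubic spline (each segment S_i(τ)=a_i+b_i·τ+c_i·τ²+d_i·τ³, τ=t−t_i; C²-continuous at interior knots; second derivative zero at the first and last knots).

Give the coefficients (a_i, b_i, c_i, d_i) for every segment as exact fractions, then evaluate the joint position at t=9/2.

Δ: Δ0=-4, Δ1=4, Δ2=4/3, Δ3=-8/3, Δ4=7
row 1: diag=6, rhs=48; c'=1/6, d'=8
row 2: denom=8−1·1/6=47/6; d'=(-16−1·8)/(47/6)=-144/47
row 3: denom=12−3·18/47=510/47; d'=(-24−3·-144/47)/(510/47)=-116/85
row 4: denom=8−3·47/170=1219/170; d'=(58−3·-116/85)/(1219/170)=10556/1219
back: M4=10556/1219
back: M3=-116/85−47/170·10556/1219=-4582/1219
back: M2=-144/47−18/47·-4582/1219=-1980/1219
back: M1=8−1/6·-1980/1219=10082/1219
M: M0=0, M1=10082/1219, M2=-1980/1219, M3=-4582/1219, M4=10556/1219, M5=0
seg 0: a=3, c=M0/2=0, d=(M1−M0)/(6·2)=5041/7314, b=Δ0−h0·(2M0+M1)/6=-24710/3657
seg 1: a=-5, c=M1/2=5041/1219, d=(M2−M1)/(6·1)=-6031/3657, b=Δ1−h1·(2M1+M2)/6=5536/3657
seg 2: a=-1, c=M2/2=-990/1219, d=(M3−M2)/(6·3)=-1301/10971, b=Δ2−h2·(2M2+M3)/6=17689/3657
seg 3: a=3, c=M3/2=-2291/1219, d=(M4−M3)/(6·3)=841/1219, b=Δ3−h3·(2M3+M4)/6=-11840/3657
seg 4: a=-5, c=M4/2=5278/1219, d=(M5−M4)/(6·1)=-5278/3657, b=Δ4−h4·(2M4+M5)/6=15043/3657
t_q=9/2 → seg 2, τ=3/2; S=-1+17689/3657·τ+-990/1219·τ²+-1301/10971·τ³=39281/9752

  seg 0: a=3 b=-24710/3657 c=0 d=5041/7314
  seg 1: a=-5 b=5536/3657 c=5041/1219 d=-6031/3657
  seg 2: a=-1 b=17689/3657 c=-990/1219 d=-1301/10971
  seg 3: a=3 b=-11840/3657 c=-2291/1219 d=841/1219
  seg 4: a=-5 b=15043/3657 c=5278/1219 d=-5278/3657
S(9/2) = 39281/9752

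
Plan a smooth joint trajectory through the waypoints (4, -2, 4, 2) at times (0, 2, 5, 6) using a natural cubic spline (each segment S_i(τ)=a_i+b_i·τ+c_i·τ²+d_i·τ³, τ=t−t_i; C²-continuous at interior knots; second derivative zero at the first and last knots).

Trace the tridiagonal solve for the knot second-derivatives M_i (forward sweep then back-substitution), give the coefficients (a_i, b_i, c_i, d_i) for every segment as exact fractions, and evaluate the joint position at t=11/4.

Δ: Δ0=-3, Δ1=2, Δ2=-2
row 1: diag=10, rhs=30; c'=3/10, d'=3
row 2: denom=8−3·3/10=71/10; d'=(-24−3·3)/(71/10)=-330/71
back: M2=-330/71
back: M1=3−3/10·-330/71=312/71
M: M0=0, M1=312/71, M2=-330/71, M3=0
seg 0: a=4, c=M0/2=0, d=(M1−M0)/(6·2)=26/71, b=Δ0−h0·(2M0+M1)/6=-317/71
seg 1: a=-2, c=M1/2=156/71, d=(M2−M1)/(6·3)=-107/213, b=Δ1−h1·(2M1+M2)/6=-5/71
seg 2: a=4, c=M2/2=-165/71, d=(M3−M2)/(6·1)=55/71, b=Δ2−h2·(2M2+M3)/6=-32/71
t_q=11/4 → seg 1, τ=3/4; S=-2+-5/71·τ+156/71·τ²+-107/213·τ³=-4675/4544

  seg 0: a=4 b=-317/71 c=0 d=26/71
  seg 1: a=-2 b=-5/71 c=156/71 d=-107/213
  seg 2: a=4 b=-32/71 c=-165/71 d=55/71
S(11/4) = -4675/4544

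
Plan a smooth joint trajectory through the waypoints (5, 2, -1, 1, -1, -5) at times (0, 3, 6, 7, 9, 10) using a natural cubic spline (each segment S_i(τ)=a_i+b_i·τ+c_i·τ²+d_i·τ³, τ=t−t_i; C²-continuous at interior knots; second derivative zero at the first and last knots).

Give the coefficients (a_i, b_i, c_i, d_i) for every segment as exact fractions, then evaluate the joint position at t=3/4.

  seg 0: a=5 b=-145/226 c=0 d=-9/226
  seg 1: a=2 b=-194/113 c=-81/226 d=45/226
  seg 2: a=-1 b=341/226 c=162/113 d=-213/226
  seg 3: a=1 b=175/113 c=-315/226 d=27/452
  seg 4: a=-1 b=-374/113 c=-117/113 d=39/113
S(3/4) = 65117/14464

Δ: Δ0=-1, Δ1=-1, Δ2=2, Δ3=-1, Δ4=-4
row 1: diag=12, rhs=0; c'=1/4, d'=0
row 2: denom=8−3·1/4=29/4; d'=(18−3·0)/(29/4)=72/29
row 3: denom=6−1·4/29=170/29; d'=(-18−1·72/29)/(170/29)=-297/85
row 4: denom=6−2·29/85=452/85; d'=(-18−2·-297/85)/(452/85)=-234/113
back: M4=-234/113
back: M3=-297/85−29/85·-234/113=-315/113
back: M2=72/29−4/29·-315/113=324/113
back: M1=0−1/4·324/113=-81/113
M: M0=0, M1=-81/113, M2=324/113, M3=-315/113, M4=-234/113, M5=0
seg 0: a=5, c=M0/2=0, d=(M1−M0)/(6·3)=-9/226, b=Δ0−h0·(2M0+M1)/6=-145/226
seg 1: a=2, c=M1/2=-81/226, d=(M2−M1)/(6·3)=45/226, b=Δ1−h1·(2M1+M2)/6=-194/113
seg 2: a=-1, c=M2/2=162/113, d=(M3−M2)/(6·1)=-213/226, b=Δ2−h2·(2M2+M3)/6=341/226
seg 3: a=1, c=M3/2=-315/226, d=(M4−M3)/(6·2)=27/452, b=Δ3−h3·(2M3+M4)/6=175/113
seg 4: a=-1, c=M4/2=-117/113, d=(M5−M4)/(6·1)=39/113, b=Δ4−h4·(2M4+M5)/6=-374/113
t_q=3/4 → seg 0, τ=3/4; S=5+-145/226·τ+0·τ²+-9/226·τ³=65117/14464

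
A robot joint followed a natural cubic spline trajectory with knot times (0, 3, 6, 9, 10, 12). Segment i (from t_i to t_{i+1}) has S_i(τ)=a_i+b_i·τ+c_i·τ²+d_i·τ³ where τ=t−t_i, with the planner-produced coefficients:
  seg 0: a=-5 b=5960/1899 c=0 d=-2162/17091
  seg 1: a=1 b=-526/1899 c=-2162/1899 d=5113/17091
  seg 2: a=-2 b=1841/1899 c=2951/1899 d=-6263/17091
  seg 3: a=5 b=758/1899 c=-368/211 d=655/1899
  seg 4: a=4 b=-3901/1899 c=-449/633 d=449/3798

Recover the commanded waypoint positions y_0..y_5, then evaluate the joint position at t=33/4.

y_0=-5 y_1=1 y_2=-2 y_3=5 y_4=4 y_5=-2
S(33/4) = 52317/13504

y_0 = S_0(0) = a_0 = -5
y_1 = S_1(0) = a_1 = 1
y_2 = S_2(0) = a_2 = -2
y_3 = S_3(0) = a_3 = 5
y_4 = S_4(0) = a_4 = 4
y_5 = S_4(2) = -2
t_q=33/4 is in segment 2 (τ=9/4); S_2(τ)=52317/13504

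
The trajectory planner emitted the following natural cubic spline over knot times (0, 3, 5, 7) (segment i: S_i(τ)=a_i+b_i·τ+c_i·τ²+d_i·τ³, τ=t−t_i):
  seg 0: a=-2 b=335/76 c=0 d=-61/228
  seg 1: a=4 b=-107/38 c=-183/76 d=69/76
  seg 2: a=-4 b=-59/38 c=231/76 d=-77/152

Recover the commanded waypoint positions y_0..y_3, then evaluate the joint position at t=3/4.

y_0 = S_0(0) = a_0 = -2
y_1 = S_1(0) = a_1 = 4
y_2 = S_2(0) = a_2 = -4
y_3 = S_2(2) = 1
t_q=3/4 is in segment 0 (τ=3/4); S_0(τ)=5803/4864

y_0=-2 y_1=4 y_2=-4 y_3=1
S(3/4) = 5803/4864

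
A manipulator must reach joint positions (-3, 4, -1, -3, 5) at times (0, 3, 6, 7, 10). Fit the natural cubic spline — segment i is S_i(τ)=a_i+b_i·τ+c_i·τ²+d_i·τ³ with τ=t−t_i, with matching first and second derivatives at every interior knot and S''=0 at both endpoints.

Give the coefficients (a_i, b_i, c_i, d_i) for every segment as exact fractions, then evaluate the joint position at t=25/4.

Δ: Δ0=7/3, Δ1=-5/3, Δ2=-2, Δ3=8/3
row 1: diag=12, rhs=-24; c'=1/4, d'=-2
row 2: denom=8−3·1/4=29/4; d'=(-2−3·-2)/(29/4)=16/29
row 3: denom=8−1·4/29=228/29; d'=(28−1·16/29)/(228/29)=199/57
back: M3=199/57
back: M2=16/29−4/29·199/57=4/57
back: M1=-2−1/4·4/57=-115/57
M: M0=0, M1=-115/57, M2=4/57, M3=199/57, M4=0
seg 0: a=-3, c=M0/2=0, d=(M1−M0)/(6·3)=-115/1026, b=Δ0−h0·(2M0+M1)/6=127/38
seg 1: a=4, c=M1/2=-115/114, d=(M2−M1)/(6·3)=119/1026, b=Δ1−h1·(2M1+M2)/6=6/19
seg 2: a=-1, c=M2/2=2/57, d=(M3−M2)/(6·1)=65/114, b=Δ2−h2·(2M2+M3)/6=-99/38
seg 3: a=-3, c=M3/2=199/114, d=(M4−M3)/(6·3)=-199/1026, b=Δ3−h3·(2M3+M4)/6=-47/57
t_q=25/4 → seg 2, τ=1/4; S=-1+-99/38·τ+2/57·τ²+65/114·τ³=-3989/2432

  seg 0: a=-3 b=127/38 c=0 d=-115/1026
  seg 1: a=4 b=6/19 c=-115/114 d=119/1026
  seg 2: a=-1 b=-99/38 c=2/57 d=65/114
  seg 3: a=-3 b=-47/57 c=199/114 d=-199/1026
S(25/4) = -3989/2432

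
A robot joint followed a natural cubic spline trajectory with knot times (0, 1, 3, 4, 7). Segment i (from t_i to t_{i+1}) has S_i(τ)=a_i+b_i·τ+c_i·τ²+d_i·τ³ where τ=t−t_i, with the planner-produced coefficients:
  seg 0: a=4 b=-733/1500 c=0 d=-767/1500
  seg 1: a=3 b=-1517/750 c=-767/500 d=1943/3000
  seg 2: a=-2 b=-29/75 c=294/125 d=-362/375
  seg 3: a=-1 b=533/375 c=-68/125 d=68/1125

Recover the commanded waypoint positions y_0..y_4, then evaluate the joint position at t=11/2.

y_0 = S_0(0) = a_0 = 4
y_1 = S_1(0) = a_1 = 3
y_2 = S_2(0) = a_2 = -2
y_3 = S_3(0) = a_3 = -1
y_4 = S_3(3) = 0
t_q=11/2 is in segment 3 (τ=3/2); S_3(τ)=14/125

y_0=4 y_1=3 y_2=-2 y_3=-1 y_4=0
S(11/2) = 14/125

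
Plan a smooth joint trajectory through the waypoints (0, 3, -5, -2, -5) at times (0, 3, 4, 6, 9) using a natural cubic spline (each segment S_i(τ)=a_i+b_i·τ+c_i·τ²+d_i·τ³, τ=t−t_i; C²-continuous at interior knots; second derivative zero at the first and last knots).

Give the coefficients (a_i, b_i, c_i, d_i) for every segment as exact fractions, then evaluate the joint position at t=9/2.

Δ: Δ0=1, Δ1=-8, Δ2=3/2, Δ3=-1
row 1: diag=8, rhs=-54; c'=1/8, d'=-27/4
row 2: denom=6−1·1/8=47/8; d'=(57−1·-27/4)/(47/8)=510/47
row 3: denom=10−2·16/47=438/47; d'=(-15−2·510/47)/(438/47)=-575/146
back: M3=-575/146
back: M2=510/47−16/47·-575/146=890/73
back: M1=-27/4−1/8·890/73=-604/73
M: M0=0, M1=-604/73, M2=890/73, M3=-575/146, M4=0
seg 0: a=0, c=M0/2=0, d=(M1−M0)/(6·3)=-302/657, b=Δ0−h0·(2M0+M1)/6=375/73
seg 1: a=3, c=M1/2=-302/73, d=(M2−M1)/(6·1)=249/73, b=Δ1−h1·(2M1+M2)/6=-531/73
seg 2: a=-5, c=M2/2=445/73, d=(M3−M2)/(6·2)=-785/584, b=Δ2−h2·(2M2+M3)/6=-388/73
seg 3: a=-2, c=M3/2=-575/292, d=(M4−M3)/(6·3)=575/2628, b=Δ3−h3·(2M3+M4)/6=429/146
t_q=9/2 → seg 2, τ=1/2; S=-5+-388/73·τ+445/73·τ²+-785/584·τ³=-29441/4672

  seg 0: a=0 b=375/73 c=0 d=-302/657
  seg 1: a=3 b=-531/73 c=-302/73 d=249/73
  seg 2: a=-5 b=-388/73 c=445/73 d=-785/584
  seg 3: a=-2 b=429/146 c=-575/292 d=575/2628
S(9/2) = -29441/4672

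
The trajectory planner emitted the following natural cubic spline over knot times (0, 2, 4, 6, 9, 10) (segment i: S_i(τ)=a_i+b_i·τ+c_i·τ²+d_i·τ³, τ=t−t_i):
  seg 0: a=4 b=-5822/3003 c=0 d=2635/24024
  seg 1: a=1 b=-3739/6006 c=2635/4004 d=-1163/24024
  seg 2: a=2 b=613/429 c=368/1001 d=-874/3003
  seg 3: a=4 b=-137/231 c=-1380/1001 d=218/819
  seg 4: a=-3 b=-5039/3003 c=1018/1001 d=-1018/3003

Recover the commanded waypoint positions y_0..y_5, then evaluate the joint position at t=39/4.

y_0=4 y_1=1 y_2=2 y_3=4 y_4=-3 y_5=-4
S(39/4) = -122665/32032

y_0 = S_0(0) = a_0 = 4
y_1 = S_1(0) = a_1 = 1
y_2 = S_2(0) = a_2 = 2
y_3 = S_3(0) = a_3 = 4
y_4 = S_4(0) = a_4 = -3
y_5 = S_4(1) = -4
t_q=39/4 is in segment 4 (τ=3/4); S_4(τ)=-122665/32032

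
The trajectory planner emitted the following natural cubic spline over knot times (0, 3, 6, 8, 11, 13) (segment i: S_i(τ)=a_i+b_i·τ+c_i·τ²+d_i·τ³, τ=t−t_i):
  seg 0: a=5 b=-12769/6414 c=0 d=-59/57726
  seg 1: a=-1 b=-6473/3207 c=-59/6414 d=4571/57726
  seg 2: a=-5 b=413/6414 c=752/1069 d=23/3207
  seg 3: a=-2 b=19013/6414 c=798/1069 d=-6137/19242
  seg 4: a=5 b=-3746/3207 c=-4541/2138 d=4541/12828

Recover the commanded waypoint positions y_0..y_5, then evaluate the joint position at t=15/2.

y_0=5 y_1=-1 y_2=-5 y_3=-2 y_4=5 y_5=-3
S(15/2) = -28191/8552

y_0 = S_0(0) = a_0 = 5
y_1 = S_1(0) = a_1 = -1
y_2 = S_2(0) = a_2 = -5
y_3 = S_3(0) = a_3 = -2
y_4 = S_4(0) = a_4 = 5
y_5 = S_4(2) = -3
t_q=15/2 is in segment 2 (τ=3/2); S_2(τ)=-28191/8552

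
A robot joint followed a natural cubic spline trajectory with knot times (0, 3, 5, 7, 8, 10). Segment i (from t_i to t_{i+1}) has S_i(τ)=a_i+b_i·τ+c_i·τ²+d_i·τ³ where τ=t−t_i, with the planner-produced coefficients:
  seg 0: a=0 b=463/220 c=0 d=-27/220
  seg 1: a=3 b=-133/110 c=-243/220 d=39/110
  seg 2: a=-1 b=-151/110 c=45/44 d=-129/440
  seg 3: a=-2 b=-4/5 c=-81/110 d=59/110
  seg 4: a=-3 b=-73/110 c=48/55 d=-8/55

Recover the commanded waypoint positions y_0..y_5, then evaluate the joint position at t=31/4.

y_0=0 y_1=3 y_2=-1 y_3=-2 y_4=-3 y_5=-2
S(31/4) = -19627/7040

y_0 = S_0(0) = a_0 = 0
y_1 = S_1(0) = a_1 = 3
y_2 = S_2(0) = a_2 = -1
y_3 = S_3(0) = a_3 = -2
y_4 = S_4(0) = a_4 = -3
y_5 = S_4(2) = -2
t_q=31/4 is in segment 3 (τ=3/4); S_3(τ)=-19627/7040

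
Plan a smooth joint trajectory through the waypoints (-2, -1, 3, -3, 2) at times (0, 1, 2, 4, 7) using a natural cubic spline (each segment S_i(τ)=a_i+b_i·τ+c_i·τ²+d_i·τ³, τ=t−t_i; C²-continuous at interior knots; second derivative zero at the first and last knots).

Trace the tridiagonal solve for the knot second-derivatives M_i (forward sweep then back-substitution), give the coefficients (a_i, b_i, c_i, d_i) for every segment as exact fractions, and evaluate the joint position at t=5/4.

  seg 0: a=-2 b=-50/321 c=0 d=371/321
  seg 1: a=-1 b=1063/321 c=371/107 d=-892/321
  seg 2: a=3 b=613/321 c=-521/107 d=775/642
  seg 3: a=-3 b=-989/321 c=254/107 d=-254/963
S(5/4) = 1/856

Δ: Δ0=1, Δ1=4, Δ2=-3, Δ3=5/3
row 1: diag=4, rhs=18; c'=1/4, d'=9/2
row 2: denom=6−1·1/4=23/4; d'=(-42−1·9/2)/(23/4)=-186/23
row 3: denom=10−2·8/23=214/23; d'=(28−2·-186/23)/(214/23)=508/107
back: M3=508/107
back: M2=-186/23−8/23·508/107=-1042/107
back: M1=9/2−1/4·-1042/107=742/107
M: M0=0, M1=742/107, M2=-1042/107, M3=508/107, M4=0
seg 0: a=-2, c=M0/2=0, d=(M1−M0)/(6·1)=371/321, b=Δ0−h0·(2M0+M1)/6=-50/321
seg 1: a=-1, c=M1/2=371/107, d=(M2−M1)/(6·1)=-892/321, b=Δ1−h1·(2M1+M2)/6=1063/321
seg 2: a=3, c=M2/2=-521/107, d=(M3−M2)/(6·2)=775/642, b=Δ2−h2·(2M2+M3)/6=613/321
seg 3: a=-3, c=M3/2=254/107, d=(M4−M3)/(6·3)=-254/963, b=Δ3−h3·(2M3+M4)/6=-989/321
t_q=5/4 → seg 1, τ=1/4; S=-1+1063/321·τ+371/107·τ²+-892/321·τ³=1/856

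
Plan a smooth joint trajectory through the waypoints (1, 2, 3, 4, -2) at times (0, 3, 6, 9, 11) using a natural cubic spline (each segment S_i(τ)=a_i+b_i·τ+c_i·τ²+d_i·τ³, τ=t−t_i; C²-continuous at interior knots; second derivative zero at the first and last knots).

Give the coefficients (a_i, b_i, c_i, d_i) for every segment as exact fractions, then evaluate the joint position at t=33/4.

  seg 0: a=1 b=28/69 c=0 d=-5/621
  seg 1: a=2 b=13/69 c=-5/69 d=25/621
  seg 2: a=3 b=58/69 c=20/69 d=-95/621
  seg 3: a=4 b=-107/69 c=-25/23 d=25/138
S(33/4) = 6795/1472

Δ: Δ0=1/3, Δ1=1/3, Δ2=1/3, Δ3=-3
row 1: diag=12, rhs=0; c'=1/4, d'=0
row 2: denom=12−3·1/4=45/4; d'=(0−3·0)/(45/4)=0
row 3: denom=10−3·4/15=46/5; d'=(-20−3·0)/(46/5)=-50/23
back: M3=-50/23
back: M2=0−4/15·-50/23=40/69
back: M1=0−1/4·40/69=-10/69
M: M0=0, M1=-10/69, M2=40/69, M3=-50/23, M4=0
seg 0: a=1, c=M0/2=0, d=(M1−M0)/(6·3)=-5/621, b=Δ0−h0·(2M0+M1)/6=28/69
seg 1: a=2, c=M1/2=-5/69, d=(M2−M1)/(6·3)=25/621, b=Δ1−h1·(2M1+M2)/6=13/69
seg 2: a=3, c=M2/2=20/69, d=(M3−M2)/(6·3)=-95/621, b=Δ2−h2·(2M2+M3)/6=58/69
seg 3: a=4, c=M3/2=-25/23, d=(M4−M3)/(6·2)=25/138, b=Δ3−h3·(2M3+M4)/6=-107/69
t_q=33/4 → seg 2, τ=9/4; S=3+58/69·τ+20/69·τ²+-95/621·τ³=6795/1472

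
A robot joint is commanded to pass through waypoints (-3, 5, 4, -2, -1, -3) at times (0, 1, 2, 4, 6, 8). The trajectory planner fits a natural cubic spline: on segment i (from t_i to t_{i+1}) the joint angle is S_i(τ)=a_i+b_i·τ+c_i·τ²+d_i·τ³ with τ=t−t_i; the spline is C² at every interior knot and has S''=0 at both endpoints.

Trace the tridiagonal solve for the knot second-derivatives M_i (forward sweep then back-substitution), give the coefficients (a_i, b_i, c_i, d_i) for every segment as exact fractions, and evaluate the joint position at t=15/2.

  seg 0: a=-3 b=6393/626 c=0 d=-1385/626
  seg 1: a=5 b=1119/313 c=-4155/626 d=1291/626
  seg 2: a=4 b=-2199/626 c=-141/313 d=885/2504
  seg 3: a=-2 b=-336/313 c=2091/1252 d=-553/1252
  seg 4: a=-1 b=96/313 c=-1227/1252 d=409/2504
S(15/2) = -43945/20032

Δ: Δ0=8, Δ1=-1, Δ2=-3, Δ3=1/2, Δ4=-1
row 1: diag=4, rhs=-54; c'=1/4, d'=-27/2
row 2: denom=6−1·1/4=23/4; d'=(-12−1·-27/2)/(23/4)=6/23
row 3: denom=8−2·8/23=168/23; d'=(21−2·6/23)/(168/23)=157/56
row 4: denom=8−2·23/84=313/42; d'=(-9−2·157/56)/(313/42)=-1227/626
back: M4=-1227/626
back: M3=157/56−23/84·-1227/626=2091/626
back: M2=6/23−8/23·2091/626=-282/313
back: M1=-27/2−1/4·-282/313=-4155/313
M: M0=0, M1=-4155/313, M2=-282/313, M3=2091/626, M4=-1227/626, M5=0
seg 0: a=-3, c=M0/2=0, d=(M1−M0)/(6·1)=-1385/626, b=Δ0−h0·(2M0+M1)/6=6393/626
seg 1: a=5, c=M1/2=-4155/626, d=(M2−M1)/(6·1)=1291/626, b=Δ1−h1·(2M1+M2)/6=1119/313
seg 2: a=4, c=M2/2=-141/313, d=(M3−M2)/(6·2)=885/2504, b=Δ2−h2·(2M2+M3)/6=-2199/626
seg 3: a=-2, c=M3/2=2091/1252, d=(M4−M3)/(6·2)=-553/1252, b=Δ3−h3·(2M3+M4)/6=-336/313
seg 4: a=-1, c=M4/2=-1227/1252, d=(M5−M4)/(6·2)=409/2504, b=Δ4−h4·(2M4+M5)/6=96/313
t_q=15/2 → seg 4, τ=3/2; S=-1+96/313·τ+-1227/1252·τ²+409/2504·τ³=-43945/20032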